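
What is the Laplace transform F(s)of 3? 3/s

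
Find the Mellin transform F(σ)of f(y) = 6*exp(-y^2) 3*gamma(σ/2)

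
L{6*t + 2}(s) 6/s^2 + 2/s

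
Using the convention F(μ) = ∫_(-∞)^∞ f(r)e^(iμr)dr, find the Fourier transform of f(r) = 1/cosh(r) pi/cosh(pi*μ/2)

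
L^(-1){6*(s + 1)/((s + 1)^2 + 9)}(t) 6*exp(-t)*cos(3*t)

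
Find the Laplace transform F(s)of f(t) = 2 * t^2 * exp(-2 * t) 4/(s + 2)^3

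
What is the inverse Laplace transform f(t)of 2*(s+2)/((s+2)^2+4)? 2*exp(-2*t)*cos(2*t)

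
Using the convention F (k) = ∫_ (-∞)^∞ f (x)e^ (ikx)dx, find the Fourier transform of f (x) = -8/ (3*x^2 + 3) -8*pi*exp (-Abs (k))/3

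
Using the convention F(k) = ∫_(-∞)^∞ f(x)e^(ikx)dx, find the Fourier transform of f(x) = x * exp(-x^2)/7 I * sqrt(pi) * k * exp(-k^2/4)/14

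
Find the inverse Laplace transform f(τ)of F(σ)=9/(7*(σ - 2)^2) 9*τ*exp(2*τ)/7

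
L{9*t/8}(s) 9/(8*s^2)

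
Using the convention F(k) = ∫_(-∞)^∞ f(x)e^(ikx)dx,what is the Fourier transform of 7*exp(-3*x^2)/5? 7*sqrt(3)*sqrt(pi)*exp(-k^2/12)/15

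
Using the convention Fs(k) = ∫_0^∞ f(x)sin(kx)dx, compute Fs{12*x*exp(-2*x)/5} 48*k/(5*(k^2+4)^2)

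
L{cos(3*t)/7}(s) s/(7*(s^2 + 9))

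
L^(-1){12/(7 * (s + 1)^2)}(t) 12 * t * exp(-t)/7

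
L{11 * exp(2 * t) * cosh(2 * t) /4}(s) 11 * (s - 2) /(4 * s * (s - 4) ) 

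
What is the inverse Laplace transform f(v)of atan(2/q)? sin(2*v)/v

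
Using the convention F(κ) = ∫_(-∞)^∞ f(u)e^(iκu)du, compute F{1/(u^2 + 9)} pi*exp(-3*Abs(κ))/3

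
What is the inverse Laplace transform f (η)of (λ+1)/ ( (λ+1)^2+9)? exp (-η) * cos (3 * η)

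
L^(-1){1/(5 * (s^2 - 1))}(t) sinh(t)/5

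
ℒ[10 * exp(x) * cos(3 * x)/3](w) 10 * (w - 1)/(3 * ((w - 1)^2+9))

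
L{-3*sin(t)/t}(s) -3*atan(1/s)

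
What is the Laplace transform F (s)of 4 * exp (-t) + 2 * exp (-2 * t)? 4/ (s + 1) + 2/ (s + 2)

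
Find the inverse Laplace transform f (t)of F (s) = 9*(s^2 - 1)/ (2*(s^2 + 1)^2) 9*t*cos (t)/2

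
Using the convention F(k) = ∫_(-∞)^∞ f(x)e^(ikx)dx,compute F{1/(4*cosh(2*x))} pi/(8*cosh(pi*k/4))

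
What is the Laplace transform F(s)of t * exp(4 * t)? (s - 4)^(-2)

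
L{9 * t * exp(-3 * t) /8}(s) 9/(8 * (s+3) ^2) 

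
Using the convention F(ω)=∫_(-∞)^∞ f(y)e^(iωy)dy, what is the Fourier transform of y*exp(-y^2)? I*sqrt(pi)*ω*exp(-ω^2/4)/2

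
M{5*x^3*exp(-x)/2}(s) 5*gamma(s + 3)/2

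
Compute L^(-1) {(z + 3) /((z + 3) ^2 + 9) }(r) exp(-3*r)*cos(3*r) 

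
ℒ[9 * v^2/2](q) 9/q^3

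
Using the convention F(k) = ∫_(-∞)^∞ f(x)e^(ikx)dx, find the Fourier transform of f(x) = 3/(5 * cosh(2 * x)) 3 * pi/(10 * cosh(pi * k/4))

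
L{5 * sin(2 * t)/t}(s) 5 * atan(2/s)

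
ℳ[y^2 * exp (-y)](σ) gamma (σ + 2)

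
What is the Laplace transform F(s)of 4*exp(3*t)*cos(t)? 4*(s - 3)/((s - 3)^2+1)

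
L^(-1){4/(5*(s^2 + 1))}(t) 4*sin(t)/5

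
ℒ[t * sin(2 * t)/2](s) 2 * s/(s^2 + 4)^2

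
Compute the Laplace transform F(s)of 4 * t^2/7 8/(7 * s^3)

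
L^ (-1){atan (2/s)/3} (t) sin (2 * t)/ (3 * t)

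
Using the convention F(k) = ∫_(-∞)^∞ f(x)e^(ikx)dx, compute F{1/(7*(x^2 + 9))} pi*exp(-3*Abs(k))/21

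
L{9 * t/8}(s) 9/(8 * s^2)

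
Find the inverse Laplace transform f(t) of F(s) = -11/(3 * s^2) -11 * t/3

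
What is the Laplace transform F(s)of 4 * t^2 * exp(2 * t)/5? 8/(5 * (s - 2)^3)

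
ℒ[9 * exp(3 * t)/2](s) 9/(2 * (s - 3))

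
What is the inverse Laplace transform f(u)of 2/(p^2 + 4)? sin(2 * u)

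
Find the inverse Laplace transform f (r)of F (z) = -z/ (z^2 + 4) -cos (2 * r)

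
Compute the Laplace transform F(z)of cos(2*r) z/(z^2 + 4)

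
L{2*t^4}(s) 48/s^5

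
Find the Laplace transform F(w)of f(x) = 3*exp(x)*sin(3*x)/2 9/(2*((w - 1)^2 + 9))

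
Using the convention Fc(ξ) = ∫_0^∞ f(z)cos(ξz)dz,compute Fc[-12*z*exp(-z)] 12*(ξ^2 - 1)/(ξ^2 + 1)^2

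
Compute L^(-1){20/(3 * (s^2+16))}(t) 5 * sin(4 * t)/3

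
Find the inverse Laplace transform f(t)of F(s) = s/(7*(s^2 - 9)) cosh(3*t)/7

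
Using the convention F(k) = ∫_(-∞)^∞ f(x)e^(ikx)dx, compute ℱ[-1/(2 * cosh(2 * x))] -pi/(4 * cosh(pi * k/4))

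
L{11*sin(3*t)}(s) 33/(s^2 + 9)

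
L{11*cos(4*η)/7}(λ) 11*λ/(7*(λ^2 + 16))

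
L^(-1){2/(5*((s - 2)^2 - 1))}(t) 2*exp(2*t)*sinh(t)/5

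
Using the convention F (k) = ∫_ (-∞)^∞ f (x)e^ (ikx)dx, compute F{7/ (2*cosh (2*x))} 7*pi/ (4*cosh (pi*k/4))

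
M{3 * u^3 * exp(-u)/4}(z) 3 * gamma(z + 3)/4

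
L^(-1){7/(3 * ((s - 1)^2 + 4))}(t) 7 * exp(t) * sin(2 * t)/6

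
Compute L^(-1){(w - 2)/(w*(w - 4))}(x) exp(2*x)*cosh(2*x)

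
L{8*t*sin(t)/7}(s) 16*s/(7*(s^2 + 1)^2)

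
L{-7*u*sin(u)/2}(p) -7*p/(p^2 + 1)^2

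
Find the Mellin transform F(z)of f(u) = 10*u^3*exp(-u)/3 10*gamma(z + 3)/3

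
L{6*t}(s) 6/s^2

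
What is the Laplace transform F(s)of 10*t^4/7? 240/(7*s^5)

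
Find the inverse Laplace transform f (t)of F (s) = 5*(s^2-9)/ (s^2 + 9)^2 5*t*cos (3*t)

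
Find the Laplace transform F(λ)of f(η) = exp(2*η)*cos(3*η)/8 (λ - 2)/(8*((λ - 2)^2 + 9))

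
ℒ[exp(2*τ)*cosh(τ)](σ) (σ - 2)/((σ - 2)^2 - 1)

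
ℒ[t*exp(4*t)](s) (s - 4)^(-2)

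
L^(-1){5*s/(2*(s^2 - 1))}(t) 5*cosh(t)/2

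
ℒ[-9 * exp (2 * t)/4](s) -9/ (4 * s - 8)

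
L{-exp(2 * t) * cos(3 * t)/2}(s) (2 - s)/(2 * ((s - 2)^2 + 9))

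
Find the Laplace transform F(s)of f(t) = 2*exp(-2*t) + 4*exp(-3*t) 4/(s + 3) + 2/(s + 2)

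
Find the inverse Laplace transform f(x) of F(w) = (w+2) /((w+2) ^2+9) exp(-2*x)*cos(3*x) 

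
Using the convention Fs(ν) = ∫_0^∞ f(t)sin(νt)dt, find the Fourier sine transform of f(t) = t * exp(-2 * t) 4 * ν/(ν^2+4)^2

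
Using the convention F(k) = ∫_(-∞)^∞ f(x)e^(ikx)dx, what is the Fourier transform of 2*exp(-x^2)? 2*sqrt(pi)*exp(-k^2/4)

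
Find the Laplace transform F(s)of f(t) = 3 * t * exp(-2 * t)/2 3/(2 * (s + 2)^2)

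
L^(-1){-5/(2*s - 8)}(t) -5*exp(4*t)/2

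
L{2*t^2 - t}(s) 4/s^3 - 1/s^2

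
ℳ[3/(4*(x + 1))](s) 3*pi*csc(pi*s)/4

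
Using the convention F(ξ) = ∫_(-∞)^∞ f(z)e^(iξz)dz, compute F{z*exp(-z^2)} I*sqrt(pi)*ξ*exp(-ξ^2/4)/2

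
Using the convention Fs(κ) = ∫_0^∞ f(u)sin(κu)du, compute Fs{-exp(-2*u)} -κ/(κ^2 + 4)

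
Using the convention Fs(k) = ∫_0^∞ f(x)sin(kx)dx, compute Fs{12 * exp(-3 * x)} 12 * k/(k^2 + 9)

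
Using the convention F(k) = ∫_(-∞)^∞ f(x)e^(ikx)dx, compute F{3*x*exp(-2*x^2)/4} 3*sqrt(2)*I*sqrt(pi)*k*exp(-k^2/8)/32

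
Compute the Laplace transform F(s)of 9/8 9/(8 * s)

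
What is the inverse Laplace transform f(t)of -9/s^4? -3*t^3/2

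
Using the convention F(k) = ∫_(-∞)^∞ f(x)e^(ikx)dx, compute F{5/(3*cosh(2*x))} 5*pi/(6*cosh(pi*k/4))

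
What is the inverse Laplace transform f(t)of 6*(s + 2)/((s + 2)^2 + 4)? 6*exp(-2*t)*cos(2*t)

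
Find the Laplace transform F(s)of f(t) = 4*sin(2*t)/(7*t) 4*atan(2/s)/7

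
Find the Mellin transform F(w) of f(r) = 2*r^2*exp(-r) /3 2*gamma(w + 2) /3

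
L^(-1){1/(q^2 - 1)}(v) sinh(v)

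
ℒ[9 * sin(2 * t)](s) 18/(s^2 + 4)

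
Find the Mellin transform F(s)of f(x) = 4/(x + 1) 4 * pi * csc(pi * s)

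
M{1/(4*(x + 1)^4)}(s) gamma(s)*gamma(4 - s)/24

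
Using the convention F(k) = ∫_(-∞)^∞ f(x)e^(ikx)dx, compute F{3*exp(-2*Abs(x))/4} 3/(k^2 + 4)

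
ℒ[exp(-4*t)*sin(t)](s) 1/((s + 4)^2 + 1)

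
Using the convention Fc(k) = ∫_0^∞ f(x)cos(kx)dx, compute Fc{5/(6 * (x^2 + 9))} 5 * pi * exp(-3 * k)/36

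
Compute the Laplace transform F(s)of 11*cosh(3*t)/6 11*s/(6*(s^2 - 9))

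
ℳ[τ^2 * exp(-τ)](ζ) gamma(ζ + 2)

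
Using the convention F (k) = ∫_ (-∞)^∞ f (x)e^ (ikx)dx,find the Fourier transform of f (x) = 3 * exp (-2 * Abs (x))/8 3/ (2 * (k^2+4))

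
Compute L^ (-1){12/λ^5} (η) η^4/2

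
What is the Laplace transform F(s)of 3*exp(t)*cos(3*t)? 3*(s - 1)/((s - 1)^2 + 9)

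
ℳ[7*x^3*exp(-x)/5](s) 7*gamma(s + 3)/5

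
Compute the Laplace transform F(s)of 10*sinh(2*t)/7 20/(7*(s^2 - 4))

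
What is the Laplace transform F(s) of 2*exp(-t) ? 2/(s + 1) 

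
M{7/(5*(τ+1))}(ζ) 7*pi*csc(pi*ζ)/5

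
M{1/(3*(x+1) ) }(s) pi*csc(pi*s) /3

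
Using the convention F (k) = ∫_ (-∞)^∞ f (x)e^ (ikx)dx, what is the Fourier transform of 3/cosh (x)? 3 * pi/cosh (pi * k/2)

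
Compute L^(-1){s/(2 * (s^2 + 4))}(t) cos(2 * t)/2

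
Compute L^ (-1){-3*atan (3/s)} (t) -3*sin (3*t)/t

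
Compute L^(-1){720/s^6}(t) 6*t^5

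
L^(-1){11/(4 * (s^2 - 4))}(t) 11 * sinh(2 * t)/8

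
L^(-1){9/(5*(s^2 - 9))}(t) 3*sinh(3*t)/5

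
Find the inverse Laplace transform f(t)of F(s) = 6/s 6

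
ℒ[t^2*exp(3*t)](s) 2/(s - 3)^3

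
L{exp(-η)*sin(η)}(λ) 1/((λ + 1)^2 + 1)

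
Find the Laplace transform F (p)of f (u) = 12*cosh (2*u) 12*p/ (p^2-4)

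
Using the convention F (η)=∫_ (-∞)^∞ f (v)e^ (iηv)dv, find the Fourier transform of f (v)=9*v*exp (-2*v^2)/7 9*sqrt (2)*I*sqrt (pi)*η*exp (-η^2/8)/56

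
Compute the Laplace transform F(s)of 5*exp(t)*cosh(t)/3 5*(s - 1)/(3*s*(s - 2))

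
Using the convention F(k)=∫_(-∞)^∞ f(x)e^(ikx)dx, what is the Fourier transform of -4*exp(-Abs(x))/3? -8/(3*k^2 + 3)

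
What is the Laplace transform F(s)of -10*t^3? -60/s^4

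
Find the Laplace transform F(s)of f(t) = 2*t 2/s^2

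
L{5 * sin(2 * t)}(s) 10/(s^2 + 4)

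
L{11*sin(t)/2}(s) 11/(2*(s^2 + 1))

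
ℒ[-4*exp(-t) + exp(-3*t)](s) 1/(s + 3) - 4/(s + 1)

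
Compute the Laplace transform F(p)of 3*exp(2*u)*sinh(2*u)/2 3/(p*(p - 4))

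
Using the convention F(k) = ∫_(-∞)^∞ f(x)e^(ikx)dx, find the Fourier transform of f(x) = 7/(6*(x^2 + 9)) 7*pi*exp(-3*Abs(k))/18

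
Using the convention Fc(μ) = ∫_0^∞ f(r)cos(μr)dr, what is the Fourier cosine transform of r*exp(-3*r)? (9 - μ^2)/(μ^2 + 9)^2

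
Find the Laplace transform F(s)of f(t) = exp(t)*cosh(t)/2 (s - 1)/(2*s*(s - 2))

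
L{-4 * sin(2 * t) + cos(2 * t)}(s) s/(s^2 + 4)-8/(s^2 + 4)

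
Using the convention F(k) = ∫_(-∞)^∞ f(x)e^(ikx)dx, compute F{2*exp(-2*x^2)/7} sqrt(2)*sqrt(pi)*exp(-k^2/8)/7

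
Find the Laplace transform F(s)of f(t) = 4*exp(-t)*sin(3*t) 12/((s + 1)^2 + 9)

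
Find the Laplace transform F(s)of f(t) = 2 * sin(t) 2/(s^2+1)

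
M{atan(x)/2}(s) -pi*sec(pi*s/2)/(4*s)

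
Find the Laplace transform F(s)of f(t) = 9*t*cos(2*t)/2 9*(s^2 - 4)/(2*(s^2+4)^2)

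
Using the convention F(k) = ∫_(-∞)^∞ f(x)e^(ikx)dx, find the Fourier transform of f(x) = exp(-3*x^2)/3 sqrt(3)*sqrt(pi)*exp(-k^2/12)/9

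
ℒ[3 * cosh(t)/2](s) 3 * s/(2 * (s^2 - 1))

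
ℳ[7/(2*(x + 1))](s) 7*pi*csc(pi*s)/2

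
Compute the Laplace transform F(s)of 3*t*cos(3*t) 3*(s^2 - 9)/(s^2+9)^2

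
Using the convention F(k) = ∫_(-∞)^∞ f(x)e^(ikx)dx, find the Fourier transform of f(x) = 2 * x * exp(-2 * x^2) sqrt(2) * I * sqrt(pi) * k * exp(-k^2/8)/4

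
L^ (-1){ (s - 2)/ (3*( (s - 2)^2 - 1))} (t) exp (2*t)*cosh (t)/3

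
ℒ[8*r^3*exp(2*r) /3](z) 16/(z - 2) ^4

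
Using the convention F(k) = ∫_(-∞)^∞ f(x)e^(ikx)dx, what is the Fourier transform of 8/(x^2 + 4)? 4*pi*exp(-2*Abs(k))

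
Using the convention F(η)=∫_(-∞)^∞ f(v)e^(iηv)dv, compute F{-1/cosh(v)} -pi/cosh(pi*η/2)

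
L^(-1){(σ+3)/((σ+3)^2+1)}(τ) exp(-3*τ)*cos(τ)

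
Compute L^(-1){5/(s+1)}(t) 5 * exp(-t)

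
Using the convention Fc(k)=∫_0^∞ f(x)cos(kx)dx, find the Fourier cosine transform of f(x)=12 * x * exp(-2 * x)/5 12 * (4 - k^2)/(5 * (k^2+4)^2)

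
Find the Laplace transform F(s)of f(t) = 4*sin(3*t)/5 12/(5*(s^2 + 9))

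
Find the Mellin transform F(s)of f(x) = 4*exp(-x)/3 4*gamma(s)/3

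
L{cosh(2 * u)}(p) p/(p^2 - 4)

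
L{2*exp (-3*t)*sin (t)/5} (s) 2/ (5*( (s + 3)^2 + 1))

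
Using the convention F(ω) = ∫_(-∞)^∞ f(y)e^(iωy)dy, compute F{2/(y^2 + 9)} 2*pi*exp(-3*Abs(ω))/3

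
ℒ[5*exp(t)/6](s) 5/(6*(s - 1))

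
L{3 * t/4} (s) 3/ (4 * s^2) 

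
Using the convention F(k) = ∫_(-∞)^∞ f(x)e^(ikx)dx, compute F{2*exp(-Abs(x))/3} 4/(3*(k^2 + 1))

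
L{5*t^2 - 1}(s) 10/s^3 - 1/s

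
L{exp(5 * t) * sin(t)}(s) 1/((s - 5)^2 + 1)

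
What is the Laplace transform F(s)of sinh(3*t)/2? 3/(2*(s^2 - 9))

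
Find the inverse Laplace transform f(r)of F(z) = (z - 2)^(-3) r^2*exp(2*r)/2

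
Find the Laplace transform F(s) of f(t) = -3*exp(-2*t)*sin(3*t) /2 -9/(2*(s + 2) ^2 + 18) 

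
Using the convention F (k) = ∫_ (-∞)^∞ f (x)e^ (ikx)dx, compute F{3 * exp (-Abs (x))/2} 3/ (k^2 + 1)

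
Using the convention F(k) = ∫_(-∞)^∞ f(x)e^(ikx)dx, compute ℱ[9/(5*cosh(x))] 9*pi/(5*cosh(pi*k/2))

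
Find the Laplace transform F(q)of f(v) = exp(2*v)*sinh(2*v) 2/(q*(q - 4))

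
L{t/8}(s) 1/(8 * s^2)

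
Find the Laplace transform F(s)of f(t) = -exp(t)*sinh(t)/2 -1/(2*s*(s - 2))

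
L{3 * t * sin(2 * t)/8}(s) 3 * s/(2 * (s^2+4)^2)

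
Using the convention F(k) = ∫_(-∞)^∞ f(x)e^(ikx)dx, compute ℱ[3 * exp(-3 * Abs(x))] 18/(k^2 + 9)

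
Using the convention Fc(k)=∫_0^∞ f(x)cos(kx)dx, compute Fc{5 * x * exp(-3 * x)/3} 5 * (9 - k^2)/(3 * (k^2 + 9)^2)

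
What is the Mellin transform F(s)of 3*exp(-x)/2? 3*gamma(s)/2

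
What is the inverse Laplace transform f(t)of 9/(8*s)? 9/8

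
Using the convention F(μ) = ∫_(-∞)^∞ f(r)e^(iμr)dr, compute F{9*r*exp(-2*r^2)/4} 9*sqrt(2)*I*sqrt(pi)*μ*exp(-μ^2/8)/32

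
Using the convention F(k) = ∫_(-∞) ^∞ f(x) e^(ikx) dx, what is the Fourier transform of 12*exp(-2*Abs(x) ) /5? 48/(5*(k^2+4) ) 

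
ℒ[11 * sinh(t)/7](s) 11/(7 * (s^2 - 1))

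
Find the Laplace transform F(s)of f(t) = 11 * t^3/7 66/(7 * s^4)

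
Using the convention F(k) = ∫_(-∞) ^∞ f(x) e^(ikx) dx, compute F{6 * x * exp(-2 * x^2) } 3 * sqrt(2) * I * sqrt(pi) * k * exp(-k^2/8) /4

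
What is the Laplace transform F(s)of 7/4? 7/(4 * s)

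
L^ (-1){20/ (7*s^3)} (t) 10*t^2/7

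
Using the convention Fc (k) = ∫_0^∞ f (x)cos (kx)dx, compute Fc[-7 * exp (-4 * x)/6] -14/ (3 * k^2 + 48)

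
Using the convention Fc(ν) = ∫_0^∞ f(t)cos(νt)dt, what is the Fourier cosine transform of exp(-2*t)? 2/(ν^2 + 4)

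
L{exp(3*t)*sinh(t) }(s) 1/((s - 3) ^2 - 1) 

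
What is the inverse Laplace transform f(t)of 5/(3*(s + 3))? 5*exp(-3*t)/3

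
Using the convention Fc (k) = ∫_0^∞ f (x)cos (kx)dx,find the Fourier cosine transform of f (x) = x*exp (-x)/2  (1 - k^2)/ (2*(k^2 + 1)^2)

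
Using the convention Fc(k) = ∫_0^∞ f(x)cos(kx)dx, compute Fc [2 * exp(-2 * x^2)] sqrt(2) * sqrt(pi) * exp(-k^2/8)/2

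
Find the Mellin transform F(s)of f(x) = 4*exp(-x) 4*gamma(s)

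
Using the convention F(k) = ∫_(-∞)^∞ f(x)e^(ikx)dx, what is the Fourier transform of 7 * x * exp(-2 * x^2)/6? 7 * sqrt(2) * I * sqrt(pi) * k * exp(-k^2/8)/48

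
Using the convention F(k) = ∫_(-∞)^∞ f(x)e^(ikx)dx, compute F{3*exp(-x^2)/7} 3*sqrt(pi)*exp(-k^2/4)/7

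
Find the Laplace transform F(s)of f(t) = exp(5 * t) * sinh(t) 1/((s - 5)^2 - 1)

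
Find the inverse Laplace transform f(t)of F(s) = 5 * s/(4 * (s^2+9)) 5 * cos(3 * t)/4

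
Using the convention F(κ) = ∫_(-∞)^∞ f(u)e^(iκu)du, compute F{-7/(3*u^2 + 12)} -7*pi*exp(-2*Abs(κ))/6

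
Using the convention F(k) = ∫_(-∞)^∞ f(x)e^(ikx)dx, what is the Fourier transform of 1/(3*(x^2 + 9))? pi*exp(-3*Abs(k))/9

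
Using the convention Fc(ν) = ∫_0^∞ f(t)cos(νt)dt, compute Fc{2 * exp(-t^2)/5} sqrt(pi) * exp(-ν^2/4)/5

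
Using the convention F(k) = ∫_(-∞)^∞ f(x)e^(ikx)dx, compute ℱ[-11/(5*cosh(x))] -11*pi/(5*cosh(pi*k/2))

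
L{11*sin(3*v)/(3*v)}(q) 11*atan(3/q)/3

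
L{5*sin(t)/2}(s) 5/(2*(s^2 + 1))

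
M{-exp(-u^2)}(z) -gamma(z/2)/2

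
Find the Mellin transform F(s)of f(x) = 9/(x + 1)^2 -9 * pi * (s - 1)/sin(pi * s)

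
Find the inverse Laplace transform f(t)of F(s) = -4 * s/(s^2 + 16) -4 * cos(4 * t)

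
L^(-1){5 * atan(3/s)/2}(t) 5 * sin(3 * t)/(2 * t)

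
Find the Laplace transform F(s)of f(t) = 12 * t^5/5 288/s^6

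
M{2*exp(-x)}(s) 2*gamma(s)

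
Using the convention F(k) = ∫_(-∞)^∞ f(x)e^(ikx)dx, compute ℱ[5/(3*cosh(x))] 5*pi/(3*cosh(pi*k/2))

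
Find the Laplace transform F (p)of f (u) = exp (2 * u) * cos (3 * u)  (p - 2)/ ( (p - 2)^2 + 9)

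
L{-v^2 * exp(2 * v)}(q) -2/(q - 2)^3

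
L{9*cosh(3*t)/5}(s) 9*s/(5*(s^2-9))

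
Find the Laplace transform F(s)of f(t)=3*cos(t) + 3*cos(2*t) 3*s/(s^2 + 1) + 3*s/(s^2 + 4)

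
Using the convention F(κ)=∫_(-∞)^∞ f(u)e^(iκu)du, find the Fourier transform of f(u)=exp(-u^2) sqrt(pi)*exp(-κ^2/4)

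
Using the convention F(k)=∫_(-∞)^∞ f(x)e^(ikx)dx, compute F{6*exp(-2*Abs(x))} 24/(k^2 + 4)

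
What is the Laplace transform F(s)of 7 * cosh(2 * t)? 7 * s/(s^2 - 4)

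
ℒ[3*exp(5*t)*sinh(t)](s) 3/((s - 5)^2 - 1)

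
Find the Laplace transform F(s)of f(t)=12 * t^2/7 24/(7 * s^3)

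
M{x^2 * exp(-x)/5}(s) gamma(s + 2)/5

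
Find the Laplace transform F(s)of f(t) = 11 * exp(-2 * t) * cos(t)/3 11 * (s + 2)/(3 * ((s + 2)^2 + 1))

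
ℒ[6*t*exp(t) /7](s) 6/(7*(s - 1) ^2) 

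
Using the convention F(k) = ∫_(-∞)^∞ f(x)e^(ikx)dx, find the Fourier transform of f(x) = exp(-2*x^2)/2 sqrt(2)*sqrt(pi)*exp(-k^2/8)/4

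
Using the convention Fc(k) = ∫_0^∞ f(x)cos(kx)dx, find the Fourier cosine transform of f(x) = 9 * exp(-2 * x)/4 9/(2 * (k^2 + 4))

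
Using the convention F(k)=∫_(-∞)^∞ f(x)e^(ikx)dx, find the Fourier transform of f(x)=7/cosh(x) 7*pi/cosh(pi*k/2)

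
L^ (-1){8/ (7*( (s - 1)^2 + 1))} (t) 8*exp (t)*sin (t)/7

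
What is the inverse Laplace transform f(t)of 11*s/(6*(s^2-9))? 11*cosh(3*t)/6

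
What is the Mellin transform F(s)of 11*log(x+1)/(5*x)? -11*pi*csc(pi*s)/(5*s - 5)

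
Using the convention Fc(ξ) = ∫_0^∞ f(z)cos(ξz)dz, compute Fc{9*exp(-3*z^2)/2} 3*sqrt(3)*sqrt(pi)*exp(-ξ^2/12)/4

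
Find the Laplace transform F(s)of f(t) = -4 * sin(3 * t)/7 -12/(7 * s^2 + 63)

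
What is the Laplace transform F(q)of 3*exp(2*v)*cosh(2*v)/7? 3*(q - 2)/(7*q*(q - 4))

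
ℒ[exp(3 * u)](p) 1/(p - 3) 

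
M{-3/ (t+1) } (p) -3 * pi * csc (pi * p) 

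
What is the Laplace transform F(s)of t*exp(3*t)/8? 1/(8*(s - 3)^2)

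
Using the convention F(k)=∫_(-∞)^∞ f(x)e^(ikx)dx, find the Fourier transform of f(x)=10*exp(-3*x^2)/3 10*sqrt(3)*sqrt(pi)*exp(-k^2/12)/9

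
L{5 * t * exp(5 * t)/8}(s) 5/(8 * (s - 5)^2)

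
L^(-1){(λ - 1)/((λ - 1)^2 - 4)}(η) exp(η)*cosh(2*η)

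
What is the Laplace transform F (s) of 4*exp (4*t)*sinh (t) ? 4/ ( (s - 4) ^2 - 1) 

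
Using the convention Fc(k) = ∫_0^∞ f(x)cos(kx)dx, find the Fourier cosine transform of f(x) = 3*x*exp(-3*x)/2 3*(9 - k^2)/(2*(k^2 + 9)^2)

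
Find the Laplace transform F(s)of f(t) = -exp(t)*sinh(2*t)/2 -1/((s - 1)^2 - 4)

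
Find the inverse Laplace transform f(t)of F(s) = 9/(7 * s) 9/7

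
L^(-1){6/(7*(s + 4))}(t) 6*exp(-4*t)/7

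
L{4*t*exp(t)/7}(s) 4/(7*(s - 1)^2)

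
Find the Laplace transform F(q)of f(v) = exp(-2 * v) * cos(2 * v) (q+2)/((q+2)^2+4)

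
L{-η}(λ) -1/λ^2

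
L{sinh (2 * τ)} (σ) 2/ (σ^2 - 4)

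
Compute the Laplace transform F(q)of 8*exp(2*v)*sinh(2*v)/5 16/(5*q*(q - 4))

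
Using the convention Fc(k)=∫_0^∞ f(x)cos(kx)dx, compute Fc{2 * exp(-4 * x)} 8/(k^2 + 16)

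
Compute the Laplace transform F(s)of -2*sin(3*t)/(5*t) -2*atan(3/s)/5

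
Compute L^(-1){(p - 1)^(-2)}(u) u*exp(u)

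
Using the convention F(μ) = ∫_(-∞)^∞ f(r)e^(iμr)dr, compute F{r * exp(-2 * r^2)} sqrt(2) * I * sqrt(pi) * μ * exp(-μ^2/8)/8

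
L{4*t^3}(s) 24/s^4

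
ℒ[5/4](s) 5/(4*s)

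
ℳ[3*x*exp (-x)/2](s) 3*gamma (s + 1)/2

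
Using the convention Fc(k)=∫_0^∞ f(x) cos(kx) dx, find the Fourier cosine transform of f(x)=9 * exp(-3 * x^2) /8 3 * sqrt(3) * sqrt(pi) * exp(-k^2/12) /16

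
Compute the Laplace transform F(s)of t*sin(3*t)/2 3*s/(s^2 + 9)^2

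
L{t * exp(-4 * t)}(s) (s + 4)^(-2)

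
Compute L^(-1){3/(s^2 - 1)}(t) 3*sinh(t)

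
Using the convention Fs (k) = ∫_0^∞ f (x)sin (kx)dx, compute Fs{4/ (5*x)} 2*pi/5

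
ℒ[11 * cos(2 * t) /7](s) 11 * s/(7 * (s^2+4) ) 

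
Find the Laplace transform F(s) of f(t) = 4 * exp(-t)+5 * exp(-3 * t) 4/(s+1)+5/(s+3) 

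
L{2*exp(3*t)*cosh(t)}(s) 2*(s - 3)/((s - 3)^2-1)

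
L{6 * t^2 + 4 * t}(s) 12/s^3 + 4/s^2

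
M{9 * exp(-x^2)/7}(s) 9 * gamma(s/2)/14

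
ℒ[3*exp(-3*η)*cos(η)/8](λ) 3*(λ+3)/(8*((λ+3)^2+1))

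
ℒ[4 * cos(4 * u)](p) 4 * p/(p^2+16)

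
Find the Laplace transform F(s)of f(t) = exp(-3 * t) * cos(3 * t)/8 (s + 3)/(8 * ((s + 3)^2 + 9))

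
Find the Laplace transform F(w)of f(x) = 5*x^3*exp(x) 30/(w - 1)^4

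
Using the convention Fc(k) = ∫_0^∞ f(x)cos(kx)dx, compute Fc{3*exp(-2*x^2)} 3*sqrt(2)*sqrt(pi)*exp(-k^2/8)/4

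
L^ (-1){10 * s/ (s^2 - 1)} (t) 10 * cosh (t)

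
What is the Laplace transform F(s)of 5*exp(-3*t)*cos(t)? 5*(s+3)/((s+3)^2+1)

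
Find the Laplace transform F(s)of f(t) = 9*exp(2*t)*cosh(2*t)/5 9*(s - 2)/(5*s*(s - 4))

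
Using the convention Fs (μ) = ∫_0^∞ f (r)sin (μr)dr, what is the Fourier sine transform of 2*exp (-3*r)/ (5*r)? 2*atan (μ/3)/5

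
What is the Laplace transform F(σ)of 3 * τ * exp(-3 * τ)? 3/(σ+3)^2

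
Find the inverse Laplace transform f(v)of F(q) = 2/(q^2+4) sin(2*v)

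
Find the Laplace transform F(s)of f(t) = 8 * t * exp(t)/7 8/(7 * (s - 1)^2)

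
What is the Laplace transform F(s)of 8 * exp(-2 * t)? 8/(s + 2)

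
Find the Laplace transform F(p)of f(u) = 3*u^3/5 18/(5*p^4)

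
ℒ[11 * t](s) 11/s^2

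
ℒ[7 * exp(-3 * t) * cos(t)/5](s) 7 * (s+3)/(5 * ((s+3)^2+1))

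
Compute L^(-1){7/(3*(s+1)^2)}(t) 7*t*exp(-t)/3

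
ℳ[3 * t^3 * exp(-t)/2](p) 3 * gamma(p + 3)/2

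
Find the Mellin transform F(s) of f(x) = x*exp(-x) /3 gamma(s + 1) /3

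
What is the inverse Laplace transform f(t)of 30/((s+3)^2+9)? 10 * exp(-3 * t) * sin(3 * t)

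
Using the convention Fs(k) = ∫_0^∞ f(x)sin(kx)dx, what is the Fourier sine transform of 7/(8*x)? 7*pi/16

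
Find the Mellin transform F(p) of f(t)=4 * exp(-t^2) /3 2 * gamma(p/2) /3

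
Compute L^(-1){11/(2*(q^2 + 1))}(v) 11*sin(v)/2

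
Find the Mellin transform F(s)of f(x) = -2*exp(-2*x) -2^(1 - s)*gamma(s)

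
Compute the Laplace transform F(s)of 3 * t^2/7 6/(7 * s^3)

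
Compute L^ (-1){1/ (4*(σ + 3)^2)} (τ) τ*exp (-3*τ)/4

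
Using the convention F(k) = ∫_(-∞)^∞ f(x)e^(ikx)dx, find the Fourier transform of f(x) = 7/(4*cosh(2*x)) 7*pi/(8*cosh(pi*k/4))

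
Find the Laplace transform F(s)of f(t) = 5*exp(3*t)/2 5/(2*(s - 3))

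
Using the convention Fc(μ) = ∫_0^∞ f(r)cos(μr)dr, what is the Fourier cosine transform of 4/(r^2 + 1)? 2 * pi * exp(-μ)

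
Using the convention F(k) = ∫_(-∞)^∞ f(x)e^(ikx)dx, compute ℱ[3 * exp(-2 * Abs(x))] 12/(k^2+4)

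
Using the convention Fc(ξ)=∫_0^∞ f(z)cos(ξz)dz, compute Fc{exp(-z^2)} sqrt(pi)*exp(-ξ^2/4)/2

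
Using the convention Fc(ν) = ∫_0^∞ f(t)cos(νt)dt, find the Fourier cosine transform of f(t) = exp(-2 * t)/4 1/(2 * (ν^2 + 4))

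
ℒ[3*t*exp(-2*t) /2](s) 3/(2*(s+2) ^2) 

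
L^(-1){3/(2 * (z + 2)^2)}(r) 3 * r * exp(-2 * r)/2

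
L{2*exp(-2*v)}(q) 2/(q + 2)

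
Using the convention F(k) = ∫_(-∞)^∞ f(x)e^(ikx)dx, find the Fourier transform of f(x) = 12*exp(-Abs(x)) 24/(k^2 + 1)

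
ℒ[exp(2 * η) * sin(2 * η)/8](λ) 1/(4 * ((λ - 2)^2+4))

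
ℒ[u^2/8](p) 1/(4*p^3)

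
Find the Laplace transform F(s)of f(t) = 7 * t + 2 7/s^2 + 2/s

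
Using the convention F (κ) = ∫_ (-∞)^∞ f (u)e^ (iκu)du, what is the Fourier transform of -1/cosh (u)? -pi/cosh (pi * κ/2)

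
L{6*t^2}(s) 12/s^3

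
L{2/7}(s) 2/(7 * s) 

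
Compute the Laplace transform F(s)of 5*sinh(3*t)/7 15/(7*(s^2 - 9))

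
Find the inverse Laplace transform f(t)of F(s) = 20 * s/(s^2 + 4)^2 5 * t * sin(2 * t)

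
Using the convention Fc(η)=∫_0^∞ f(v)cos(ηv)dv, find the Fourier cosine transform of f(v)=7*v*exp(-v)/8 7*(1 - η^2)/(8*(η^2 + 1)^2)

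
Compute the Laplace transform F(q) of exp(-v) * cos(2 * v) (q + 1) /((q + 1) ^2 + 4) 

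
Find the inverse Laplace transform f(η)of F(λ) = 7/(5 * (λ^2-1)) 7 * sinh(η)/5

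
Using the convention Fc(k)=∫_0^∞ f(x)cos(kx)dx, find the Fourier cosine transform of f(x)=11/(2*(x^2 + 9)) 11*pi*exp(-3*k)/12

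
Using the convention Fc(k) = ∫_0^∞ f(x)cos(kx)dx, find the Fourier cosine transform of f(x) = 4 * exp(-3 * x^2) 2 * sqrt(3) * sqrt(pi) * exp(-k^2/12)/3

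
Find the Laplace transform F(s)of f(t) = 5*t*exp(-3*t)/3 5/(3*(s+3)^2)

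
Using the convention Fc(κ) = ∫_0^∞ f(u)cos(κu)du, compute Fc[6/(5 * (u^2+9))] pi * exp(-3 * κ)/5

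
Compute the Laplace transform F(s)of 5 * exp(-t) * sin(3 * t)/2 15/(2 * ((s + 1)^2 + 9))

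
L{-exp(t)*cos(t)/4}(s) (1 - s)/(4*((s - 1)^2 + 1))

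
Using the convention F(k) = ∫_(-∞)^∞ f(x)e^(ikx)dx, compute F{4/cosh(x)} 4 * pi/cosh(pi * k/2)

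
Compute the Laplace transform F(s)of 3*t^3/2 9/s^4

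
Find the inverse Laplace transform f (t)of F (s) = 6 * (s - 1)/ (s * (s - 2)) 6 * exp (t) * cosh (t)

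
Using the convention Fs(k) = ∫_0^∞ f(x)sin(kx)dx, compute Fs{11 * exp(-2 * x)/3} 11 * k/(3 * (k^2+4))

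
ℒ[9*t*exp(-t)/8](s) 9/(8*(s + 1)^2)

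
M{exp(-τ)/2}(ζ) gamma(ζ)/2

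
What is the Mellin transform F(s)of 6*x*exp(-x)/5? 6*gamma(s+1)/5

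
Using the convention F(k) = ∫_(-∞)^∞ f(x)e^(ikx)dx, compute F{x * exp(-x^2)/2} I * sqrt(pi) * k * exp(-k^2/4)/4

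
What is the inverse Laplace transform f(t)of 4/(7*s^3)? 2*t^2/7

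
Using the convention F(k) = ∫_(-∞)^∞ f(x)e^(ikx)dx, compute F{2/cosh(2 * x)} pi/cosh(pi * k/4)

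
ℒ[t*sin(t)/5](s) 2*s/(5*(s^2+1)^2)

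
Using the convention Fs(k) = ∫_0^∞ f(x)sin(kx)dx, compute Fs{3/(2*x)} 3*pi/4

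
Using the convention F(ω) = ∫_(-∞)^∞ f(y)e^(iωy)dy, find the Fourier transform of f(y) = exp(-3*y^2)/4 sqrt(3)*sqrt(pi)*exp(-ω^2/12)/12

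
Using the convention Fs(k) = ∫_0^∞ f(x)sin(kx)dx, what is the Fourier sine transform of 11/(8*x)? 11*pi/16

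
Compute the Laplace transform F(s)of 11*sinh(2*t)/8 11/(4*(s^2-4))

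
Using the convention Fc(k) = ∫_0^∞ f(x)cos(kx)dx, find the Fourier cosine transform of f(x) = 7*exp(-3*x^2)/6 7*sqrt(3)*sqrt(pi)*exp(-k^2/12)/36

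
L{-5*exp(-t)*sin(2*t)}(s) -10/((s+1)^2+4)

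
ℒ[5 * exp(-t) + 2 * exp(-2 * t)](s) 2/(s + 2) + 5/(s + 1)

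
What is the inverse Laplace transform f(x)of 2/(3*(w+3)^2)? 2*x*exp(-3*x)/3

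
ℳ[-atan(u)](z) pi*sec(pi*z/2)/(2*z)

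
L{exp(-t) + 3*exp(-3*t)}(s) 3/(s + 3) + 1/(s + 1)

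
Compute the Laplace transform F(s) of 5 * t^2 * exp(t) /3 10/(3 * (s - 1) ^3) 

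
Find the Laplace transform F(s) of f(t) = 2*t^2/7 4/(7*s^3) 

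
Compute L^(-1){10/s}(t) 10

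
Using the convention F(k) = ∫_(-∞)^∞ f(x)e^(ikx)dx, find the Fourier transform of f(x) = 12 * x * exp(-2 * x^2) 3 * sqrt(2) * I * sqrt(pi) * k * exp(-k^2/8)/2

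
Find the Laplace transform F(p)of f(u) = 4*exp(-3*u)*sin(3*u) 12/((p + 3)^2 + 9)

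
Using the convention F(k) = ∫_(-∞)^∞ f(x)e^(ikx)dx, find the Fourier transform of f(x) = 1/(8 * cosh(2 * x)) pi/(16 * cosh(pi * k/4))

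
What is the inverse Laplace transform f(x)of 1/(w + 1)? exp(-x)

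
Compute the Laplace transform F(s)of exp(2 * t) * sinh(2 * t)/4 1/(2 * s * (s - 4))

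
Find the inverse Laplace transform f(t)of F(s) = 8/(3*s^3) 4*t^2/3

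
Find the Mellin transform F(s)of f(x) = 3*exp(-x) 3*gamma(s)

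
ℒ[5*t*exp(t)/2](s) 5/(2*(s - 1)^2)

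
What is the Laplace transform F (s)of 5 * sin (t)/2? 5/ (2 * (s^2 + 1))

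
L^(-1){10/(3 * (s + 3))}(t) 10 * exp(-3 * t)/3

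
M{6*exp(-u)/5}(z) 6*gamma(z)/5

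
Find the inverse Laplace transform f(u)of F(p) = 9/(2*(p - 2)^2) 9*u*exp(2*u)/2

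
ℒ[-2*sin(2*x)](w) -4/(w^2 + 4)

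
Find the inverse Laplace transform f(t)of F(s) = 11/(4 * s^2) 11 * t/4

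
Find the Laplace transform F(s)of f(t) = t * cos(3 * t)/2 (s^2-9)/(2 * (s^2+9)^2)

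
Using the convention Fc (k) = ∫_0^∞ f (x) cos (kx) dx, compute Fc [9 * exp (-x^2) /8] 9 * sqrt (pi) * exp (-k^2/4) /16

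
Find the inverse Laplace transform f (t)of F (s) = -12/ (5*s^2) -12*t/5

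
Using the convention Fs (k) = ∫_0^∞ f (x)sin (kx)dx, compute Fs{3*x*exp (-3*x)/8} 9*k/ (4*(k^2+9)^2)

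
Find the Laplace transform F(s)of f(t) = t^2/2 s^(-3)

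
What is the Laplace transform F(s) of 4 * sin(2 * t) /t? 4 * atan(2/s) 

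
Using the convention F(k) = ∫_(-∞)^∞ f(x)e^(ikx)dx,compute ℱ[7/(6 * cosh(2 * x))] 7 * pi/(12 * cosh(pi * k/4))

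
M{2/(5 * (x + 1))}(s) 2 * pi * csc(pi * s)/5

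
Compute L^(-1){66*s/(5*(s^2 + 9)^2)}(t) 11*t*sin(3*t)/5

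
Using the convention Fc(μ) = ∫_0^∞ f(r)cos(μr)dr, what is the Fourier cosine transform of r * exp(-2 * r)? (4 - μ^2)/(μ^2 + 4)^2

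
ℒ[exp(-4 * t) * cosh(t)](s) (s+4)/((s+4)^2 - 1)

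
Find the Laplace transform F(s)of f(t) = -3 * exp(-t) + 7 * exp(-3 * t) 7/(s + 3) - 3/(s + 1)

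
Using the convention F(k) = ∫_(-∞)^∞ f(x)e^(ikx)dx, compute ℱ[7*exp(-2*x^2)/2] 7*sqrt(2)*sqrt(pi)*exp(-k^2/8)/4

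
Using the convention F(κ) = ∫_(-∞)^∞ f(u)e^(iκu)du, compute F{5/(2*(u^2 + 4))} 5*pi*exp(-2*Abs(κ))/4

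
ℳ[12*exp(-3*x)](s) 12*gamma(s)/3^s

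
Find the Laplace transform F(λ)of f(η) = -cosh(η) -λ/(λ^2-1)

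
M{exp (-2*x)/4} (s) gamma (s)/ (4*2^s)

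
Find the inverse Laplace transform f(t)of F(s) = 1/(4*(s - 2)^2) t*exp(2*t)/4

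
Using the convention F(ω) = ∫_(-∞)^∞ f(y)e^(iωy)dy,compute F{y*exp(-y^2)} I*sqrt(pi)*ω*exp(-ω^2/4)/2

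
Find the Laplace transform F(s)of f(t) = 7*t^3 42/s^4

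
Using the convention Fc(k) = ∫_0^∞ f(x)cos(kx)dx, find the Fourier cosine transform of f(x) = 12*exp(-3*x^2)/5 2*sqrt(3)*sqrt(pi)*exp(-k^2/12)/5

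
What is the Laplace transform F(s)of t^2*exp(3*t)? 2/(s - 3)^3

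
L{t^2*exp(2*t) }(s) 2/(s - 2) ^3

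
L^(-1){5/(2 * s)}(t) 5/2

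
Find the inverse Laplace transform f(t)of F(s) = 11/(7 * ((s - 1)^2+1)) 11 * exp(t) * sin(t)/7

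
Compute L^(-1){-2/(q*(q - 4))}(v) -exp(2*v)*sinh(2*v)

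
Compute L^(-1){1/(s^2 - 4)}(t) sinh(2*t)/2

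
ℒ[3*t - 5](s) 3/s^2-5/s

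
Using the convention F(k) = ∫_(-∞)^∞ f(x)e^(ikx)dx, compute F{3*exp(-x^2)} 3*sqrt(pi)*exp(-k^2/4)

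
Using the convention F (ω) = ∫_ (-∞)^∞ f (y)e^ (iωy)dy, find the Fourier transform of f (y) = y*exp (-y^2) I*sqrt (pi)*ω*exp (-ω^2/4)/2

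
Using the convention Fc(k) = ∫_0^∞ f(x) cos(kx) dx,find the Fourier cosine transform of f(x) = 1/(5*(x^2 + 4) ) pi*exp(-2*k) /20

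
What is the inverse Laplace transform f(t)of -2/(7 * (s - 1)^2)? -2 * t * exp(t)/7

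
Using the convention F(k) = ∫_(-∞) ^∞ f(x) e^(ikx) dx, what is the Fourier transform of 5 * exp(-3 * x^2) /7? 5 * sqrt(3) * sqrt(pi) * exp(-k^2/12) /21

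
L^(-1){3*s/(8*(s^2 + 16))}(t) 3*cos(4*t)/8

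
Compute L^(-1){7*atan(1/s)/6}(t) 7*sin(t)/(6*t)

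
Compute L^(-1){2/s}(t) 2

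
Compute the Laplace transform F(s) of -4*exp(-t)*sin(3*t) -12/((s + 1) ^2 + 9) 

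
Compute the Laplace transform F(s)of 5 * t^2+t s^(-2)+10/s^3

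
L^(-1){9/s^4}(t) 3*t^3/2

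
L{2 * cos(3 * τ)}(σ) 2 * σ/(σ^2 + 9)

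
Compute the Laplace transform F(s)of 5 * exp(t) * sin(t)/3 5/(3 * ((s - 1)^2 + 1))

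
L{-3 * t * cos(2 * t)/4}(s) 3 * (4 - s^2)/(4 * (s^2 + 4)^2)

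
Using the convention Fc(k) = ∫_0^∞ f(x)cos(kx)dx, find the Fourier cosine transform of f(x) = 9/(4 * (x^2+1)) 9 * pi * exp(-k)/8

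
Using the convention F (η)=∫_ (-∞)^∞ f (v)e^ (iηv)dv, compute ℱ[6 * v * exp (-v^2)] 3 * I * sqrt (pi) * η * exp (-η^2/4)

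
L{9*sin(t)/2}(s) 9/(2*(s^2 + 1))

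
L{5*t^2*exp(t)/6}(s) 5/(3*(s - 1)^3)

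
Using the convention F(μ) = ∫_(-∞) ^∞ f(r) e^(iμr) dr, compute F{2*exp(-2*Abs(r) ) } 8/(μ^2+4) 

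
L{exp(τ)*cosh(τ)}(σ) (σ - 1)/(σ*(σ - 2))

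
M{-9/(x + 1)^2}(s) 9 * pi * (s - 1)/sin(pi * s)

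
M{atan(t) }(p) -pi * sec(pi * p/2) /(2 * p) 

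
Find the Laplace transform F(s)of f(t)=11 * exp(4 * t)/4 11/(4 * (s - 4))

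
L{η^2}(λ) 2/λ^3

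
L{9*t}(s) 9/s^2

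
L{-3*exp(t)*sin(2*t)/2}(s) -3/((s - 1)^2+4)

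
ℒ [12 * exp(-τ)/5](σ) 12/(5 * (σ + 1))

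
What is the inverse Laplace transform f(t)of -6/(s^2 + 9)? -2*sin(3*t)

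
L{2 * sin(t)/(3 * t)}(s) 2 * atan(1/s)/3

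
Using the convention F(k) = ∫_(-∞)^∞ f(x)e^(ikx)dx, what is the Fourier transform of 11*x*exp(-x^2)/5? 11*I*sqrt(pi)*k*exp(-k^2/4)/10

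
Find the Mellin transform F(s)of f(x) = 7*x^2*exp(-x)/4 7*gamma(s + 2)/4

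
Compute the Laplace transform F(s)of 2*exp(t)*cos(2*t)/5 2*(s - 1)/(5*((s - 1)^2 + 4))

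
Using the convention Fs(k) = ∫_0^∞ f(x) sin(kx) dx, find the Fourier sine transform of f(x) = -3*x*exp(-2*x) -12*k/(k^2 + 4) ^2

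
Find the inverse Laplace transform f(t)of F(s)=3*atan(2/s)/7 3*sin(2*t)/(7*t)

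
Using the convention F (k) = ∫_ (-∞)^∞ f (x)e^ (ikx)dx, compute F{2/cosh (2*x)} pi/cosh (pi*k/4)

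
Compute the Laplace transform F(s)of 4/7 4/(7 * s)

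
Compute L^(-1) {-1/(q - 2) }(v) -exp(2*v) 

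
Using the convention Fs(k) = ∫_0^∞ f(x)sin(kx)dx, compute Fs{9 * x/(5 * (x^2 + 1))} 9 * pi * exp(-k)/10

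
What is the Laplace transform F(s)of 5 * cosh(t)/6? 5 * s/(6 * (s^2-1))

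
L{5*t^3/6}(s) 5/s^4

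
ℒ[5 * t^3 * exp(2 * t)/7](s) 30/(7 * (s - 2)^4)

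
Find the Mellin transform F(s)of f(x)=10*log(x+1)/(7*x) -10*pi*csc(pi*s)/(7*s - 7)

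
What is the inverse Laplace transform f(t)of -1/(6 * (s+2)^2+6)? -exp(-2 * t) * sin(t)/6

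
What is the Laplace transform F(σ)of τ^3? 6/σ^4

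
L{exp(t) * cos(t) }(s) (s - 1) /((s - 1) ^2 + 1) 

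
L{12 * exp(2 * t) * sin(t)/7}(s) 12/(7 * ((s - 2)^2+1))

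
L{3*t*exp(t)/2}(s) 3/(2*(s - 1)^2)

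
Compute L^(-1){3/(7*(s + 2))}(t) 3*exp(-2*t)/7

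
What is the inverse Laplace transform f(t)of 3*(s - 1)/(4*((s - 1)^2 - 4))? 3*exp(t)*cosh(2*t)/4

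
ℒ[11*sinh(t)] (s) 11/(s^2 - 1) 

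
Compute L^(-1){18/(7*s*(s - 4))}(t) 9*exp(2*t)*sinh(2*t)/7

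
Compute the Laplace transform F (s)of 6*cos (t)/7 6*s/ (7*(s^2 + 1))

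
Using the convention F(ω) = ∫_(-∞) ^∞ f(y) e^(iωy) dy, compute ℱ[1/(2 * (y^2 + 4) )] pi * exp(-2 * Abs(ω) ) /4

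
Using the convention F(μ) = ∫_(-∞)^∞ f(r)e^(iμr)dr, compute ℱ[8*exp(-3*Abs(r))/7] 48/(7*(μ^2 + 9))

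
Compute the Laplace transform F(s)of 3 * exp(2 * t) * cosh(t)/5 3 * (s - 2)/(5 * ((s - 2)^2 - 1))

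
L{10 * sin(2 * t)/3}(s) 20/(3 * (s^2+4))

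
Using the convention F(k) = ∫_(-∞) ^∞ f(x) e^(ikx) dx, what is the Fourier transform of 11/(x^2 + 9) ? 11*pi*exp(-3*Abs(k) ) /3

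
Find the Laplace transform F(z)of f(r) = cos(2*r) z/(z^2 + 4)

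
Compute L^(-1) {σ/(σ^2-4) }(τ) cosh(2 * τ) 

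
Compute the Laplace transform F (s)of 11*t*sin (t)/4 11*s/ (2*(s^2 + 1)^2)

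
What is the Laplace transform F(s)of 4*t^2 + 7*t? 7/s^2 + 8/s^3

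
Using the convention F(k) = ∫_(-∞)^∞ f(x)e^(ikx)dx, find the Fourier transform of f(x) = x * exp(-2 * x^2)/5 sqrt(2) * I * sqrt(pi) * k * exp(-k^2/8)/40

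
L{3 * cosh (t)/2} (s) 3 * s/ (2 * (s^2 - 1))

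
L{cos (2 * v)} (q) q/ (q^2 + 4)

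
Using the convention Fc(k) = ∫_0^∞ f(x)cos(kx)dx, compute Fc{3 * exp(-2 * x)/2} 3/(k^2 + 4)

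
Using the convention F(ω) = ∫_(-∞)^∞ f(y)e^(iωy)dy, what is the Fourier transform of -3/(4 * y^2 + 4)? -3 * pi * exp(-Abs(ω))/4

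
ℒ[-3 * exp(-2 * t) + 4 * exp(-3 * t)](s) 4/(s + 3)-3/(s + 2) 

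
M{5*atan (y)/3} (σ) -5*pi*sec (pi*σ/2)/ (6*σ)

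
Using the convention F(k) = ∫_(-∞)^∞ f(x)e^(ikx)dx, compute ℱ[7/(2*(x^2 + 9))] 7*pi*exp(-3*Abs(k))/6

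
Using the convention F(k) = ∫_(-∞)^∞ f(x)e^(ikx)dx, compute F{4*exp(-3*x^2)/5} 4*sqrt(3)*sqrt(pi)*exp(-k^2/12)/15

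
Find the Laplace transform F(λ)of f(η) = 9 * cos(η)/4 9 * λ/(4 * (λ^2 + 1))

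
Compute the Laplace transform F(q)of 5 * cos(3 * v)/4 5 * q/(4 * (q^2 + 9))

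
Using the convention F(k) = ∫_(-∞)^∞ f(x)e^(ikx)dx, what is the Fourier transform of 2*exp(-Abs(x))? 4/(k^2 + 1)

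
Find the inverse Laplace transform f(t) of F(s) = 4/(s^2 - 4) 2 * sinh(2 * t) 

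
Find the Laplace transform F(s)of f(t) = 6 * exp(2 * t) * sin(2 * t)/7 12/(7 * ((s - 2)^2 + 4))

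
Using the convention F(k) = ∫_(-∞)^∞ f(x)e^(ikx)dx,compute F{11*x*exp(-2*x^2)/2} 11*sqrt(2)*I*sqrt(pi)*k*exp(-k^2/8)/16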